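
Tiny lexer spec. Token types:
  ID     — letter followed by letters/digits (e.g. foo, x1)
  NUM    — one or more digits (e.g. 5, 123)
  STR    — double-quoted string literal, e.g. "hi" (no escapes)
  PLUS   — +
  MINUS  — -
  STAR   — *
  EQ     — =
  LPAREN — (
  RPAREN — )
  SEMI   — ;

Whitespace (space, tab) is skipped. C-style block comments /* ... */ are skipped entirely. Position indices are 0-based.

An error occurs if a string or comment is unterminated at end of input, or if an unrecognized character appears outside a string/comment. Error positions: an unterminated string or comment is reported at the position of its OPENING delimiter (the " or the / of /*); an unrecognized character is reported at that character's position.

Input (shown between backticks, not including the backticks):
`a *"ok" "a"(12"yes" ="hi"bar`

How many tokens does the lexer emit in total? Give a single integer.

pos=0: emit ID 'a' (now at pos=1)
pos=2: emit STAR '*'
pos=3: enter STRING mode
pos=3: emit STR "ok" (now at pos=7)
pos=8: enter STRING mode
pos=8: emit STR "a" (now at pos=11)
pos=11: emit LPAREN '('
pos=12: emit NUM '12' (now at pos=14)
pos=14: enter STRING mode
pos=14: emit STR "yes" (now at pos=19)
pos=20: emit EQ '='
pos=21: enter STRING mode
pos=21: emit STR "hi" (now at pos=25)
pos=25: emit ID 'bar' (now at pos=28)
DONE. 10 tokens: [ID, STAR, STR, STR, LPAREN, NUM, STR, EQ, STR, ID]

Answer: 10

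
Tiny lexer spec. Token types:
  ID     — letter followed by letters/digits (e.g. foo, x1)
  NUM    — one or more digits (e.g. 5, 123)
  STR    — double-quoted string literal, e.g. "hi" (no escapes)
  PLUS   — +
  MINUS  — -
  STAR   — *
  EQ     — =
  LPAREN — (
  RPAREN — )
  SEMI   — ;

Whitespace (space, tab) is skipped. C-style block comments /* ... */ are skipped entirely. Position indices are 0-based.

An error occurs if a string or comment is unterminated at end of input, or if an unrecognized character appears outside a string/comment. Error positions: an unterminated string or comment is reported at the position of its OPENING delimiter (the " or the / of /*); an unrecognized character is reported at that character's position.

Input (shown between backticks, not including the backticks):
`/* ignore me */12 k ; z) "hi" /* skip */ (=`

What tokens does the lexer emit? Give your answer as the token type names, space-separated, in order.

pos=0: enter COMMENT mode (saw '/*')
exit COMMENT mode (now at pos=15)
pos=15: emit NUM '12' (now at pos=17)
pos=18: emit ID 'k' (now at pos=19)
pos=20: emit SEMI ';'
pos=22: emit ID 'z' (now at pos=23)
pos=23: emit RPAREN ')'
pos=25: enter STRING mode
pos=25: emit STR "hi" (now at pos=29)
pos=30: enter COMMENT mode (saw '/*')
exit COMMENT mode (now at pos=40)
pos=41: emit LPAREN '('
pos=42: emit EQ '='
DONE. 8 tokens: [NUM, ID, SEMI, ID, RPAREN, STR, LPAREN, EQ]

Answer: NUM ID SEMI ID RPAREN STR LPAREN EQ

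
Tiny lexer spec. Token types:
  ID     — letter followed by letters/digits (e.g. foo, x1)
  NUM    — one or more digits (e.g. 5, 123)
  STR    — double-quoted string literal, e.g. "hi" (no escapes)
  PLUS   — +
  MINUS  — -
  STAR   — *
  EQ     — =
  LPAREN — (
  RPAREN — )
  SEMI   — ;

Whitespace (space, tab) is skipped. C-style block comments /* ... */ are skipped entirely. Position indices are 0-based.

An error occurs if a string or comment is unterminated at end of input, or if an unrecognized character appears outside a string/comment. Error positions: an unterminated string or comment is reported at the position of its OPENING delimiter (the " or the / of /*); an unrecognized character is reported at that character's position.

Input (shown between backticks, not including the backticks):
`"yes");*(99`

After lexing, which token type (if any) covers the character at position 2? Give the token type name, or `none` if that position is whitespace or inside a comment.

pos=0: enter STRING mode
pos=0: emit STR "yes" (now at pos=5)
pos=5: emit RPAREN ')'
pos=6: emit SEMI ';'
pos=7: emit STAR '*'
pos=8: emit LPAREN '('
pos=9: emit NUM '99' (now at pos=11)
DONE. 6 tokens: [STR, RPAREN, SEMI, STAR, LPAREN, NUM]
Position 2: char is 'e' -> STR

Answer: STR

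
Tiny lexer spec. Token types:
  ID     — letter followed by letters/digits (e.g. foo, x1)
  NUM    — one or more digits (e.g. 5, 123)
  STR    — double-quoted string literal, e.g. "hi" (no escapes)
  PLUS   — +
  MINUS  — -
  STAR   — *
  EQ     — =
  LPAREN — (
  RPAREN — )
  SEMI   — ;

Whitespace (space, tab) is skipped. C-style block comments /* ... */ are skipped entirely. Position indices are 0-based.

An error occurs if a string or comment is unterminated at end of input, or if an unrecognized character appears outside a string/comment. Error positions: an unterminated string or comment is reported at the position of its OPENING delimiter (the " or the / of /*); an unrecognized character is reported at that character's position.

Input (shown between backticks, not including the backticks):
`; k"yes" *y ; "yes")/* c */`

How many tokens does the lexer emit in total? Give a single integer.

pos=0: emit SEMI ';'
pos=2: emit ID 'k' (now at pos=3)
pos=3: enter STRING mode
pos=3: emit STR "yes" (now at pos=8)
pos=9: emit STAR '*'
pos=10: emit ID 'y' (now at pos=11)
pos=12: emit SEMI ';'
pos=14: enter STRING mode
pos=14: emit STR "yes" (now at pos=19)
pos=19: emit RPAREN ')'
pos=20: enter COMMENT mode (saw '/*')
exit COMMENT mode (now at pos=27)
DONE. 8 tokens: [SEMI, ID, STR, STAR, ID, SEMI, STR, RPAREN]

Answer: 8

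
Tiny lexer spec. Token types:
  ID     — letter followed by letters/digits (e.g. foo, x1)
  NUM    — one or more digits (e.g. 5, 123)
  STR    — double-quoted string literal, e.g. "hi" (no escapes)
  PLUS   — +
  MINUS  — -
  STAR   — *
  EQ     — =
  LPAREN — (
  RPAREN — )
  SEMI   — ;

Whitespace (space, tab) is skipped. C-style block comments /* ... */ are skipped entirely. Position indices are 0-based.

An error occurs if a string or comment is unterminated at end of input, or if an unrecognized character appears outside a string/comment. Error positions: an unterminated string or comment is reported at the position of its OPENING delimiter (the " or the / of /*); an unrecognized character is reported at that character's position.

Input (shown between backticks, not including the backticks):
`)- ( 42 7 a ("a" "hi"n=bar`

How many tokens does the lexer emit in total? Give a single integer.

pos=0: emit RPAREN ')'
pos=1: emit MINUS '-'
pos=3: emit LPAREN '('
pos=5: emit NUM '42' (now at pos=7)
pos=8: emit NUM '7' (now at pos=9)
pos=10: emit ID 'a' (now at pos=11)
pos=12: emit LPAREN '('
pos=13: enter STRING mode
pos=13: emit STR "a" (now at pos=16)
pos=17: enter STRING mode
pos=17: emit STR "hi" (now at pos=21)
pos=21: emit ID 'n' (now at pos=22)
pos=22: emit EQ '='
pos=23: emit ID 'bar' (now at pos=26)
DONE. 12 tokens: [RPAREN, MINUS, LPAREN, NUM, NUM, ID, LPAREN, STR, STR, ID, EQ, ID]

Answer: 12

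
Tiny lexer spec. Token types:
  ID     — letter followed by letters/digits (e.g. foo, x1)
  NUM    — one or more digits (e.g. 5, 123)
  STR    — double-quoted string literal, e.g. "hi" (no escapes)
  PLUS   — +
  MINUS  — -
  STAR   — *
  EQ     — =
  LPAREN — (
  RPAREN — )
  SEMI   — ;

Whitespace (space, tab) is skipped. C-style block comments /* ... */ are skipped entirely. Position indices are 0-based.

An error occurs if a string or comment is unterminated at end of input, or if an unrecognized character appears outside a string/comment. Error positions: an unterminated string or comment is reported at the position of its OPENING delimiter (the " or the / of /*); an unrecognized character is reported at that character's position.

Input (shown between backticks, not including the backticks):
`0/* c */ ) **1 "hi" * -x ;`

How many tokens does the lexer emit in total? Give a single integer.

pos=0: emit NUM '0' (now at pos=1)
pos=1: enter COMMENT mode (saw '/*')
exit COMMENT mode (now at pos=8)
pos=9: emit RPAREN ')'
pos=11: emit STAR '*'
pos=12: emit STAR '*'
pos=13: emit NUM '1' (now at pos=14)
pos=15: enter STRING mode
pos=15: emit STR "hi" (now at pos=19)
pos=20: emit STAR '*'
pos=22: emit MINUS '-'
pos=23: emit ID 'x' (now at pos=24)
pos=25: emit SEMI ';'
DONE. 10 tokens: [NUM, RPAREN, STAR, STAR, NUM, STR, STAR, MINUS, ID, SEMI]

Answer: 10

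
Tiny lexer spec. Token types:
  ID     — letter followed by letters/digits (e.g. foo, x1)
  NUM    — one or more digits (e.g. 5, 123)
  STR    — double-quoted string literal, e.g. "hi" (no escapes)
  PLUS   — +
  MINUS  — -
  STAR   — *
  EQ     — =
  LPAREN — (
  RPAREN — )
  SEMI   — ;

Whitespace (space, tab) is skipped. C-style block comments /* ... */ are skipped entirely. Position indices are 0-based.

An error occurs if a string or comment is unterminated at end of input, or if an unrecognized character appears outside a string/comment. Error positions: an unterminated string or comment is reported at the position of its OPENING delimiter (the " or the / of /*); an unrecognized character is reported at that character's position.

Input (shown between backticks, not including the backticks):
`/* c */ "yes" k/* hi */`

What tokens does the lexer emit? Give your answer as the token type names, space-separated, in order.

Answer: STR ID

Derivation:
pos=0: enter COMMENT mode (saw '/*')
exit COMMENT mode (now at pos=7)
pos=8: enter STRING mode
pos=8: emit STR "yes" (now at pos=13)
pos=14: emit ID 'k' (now at pos=15)
pos=15: enter COMMENT mode (saw '/*')
exit COMMENT mode (now at pos=23)
DONE. 2 tokens: [STR, ID]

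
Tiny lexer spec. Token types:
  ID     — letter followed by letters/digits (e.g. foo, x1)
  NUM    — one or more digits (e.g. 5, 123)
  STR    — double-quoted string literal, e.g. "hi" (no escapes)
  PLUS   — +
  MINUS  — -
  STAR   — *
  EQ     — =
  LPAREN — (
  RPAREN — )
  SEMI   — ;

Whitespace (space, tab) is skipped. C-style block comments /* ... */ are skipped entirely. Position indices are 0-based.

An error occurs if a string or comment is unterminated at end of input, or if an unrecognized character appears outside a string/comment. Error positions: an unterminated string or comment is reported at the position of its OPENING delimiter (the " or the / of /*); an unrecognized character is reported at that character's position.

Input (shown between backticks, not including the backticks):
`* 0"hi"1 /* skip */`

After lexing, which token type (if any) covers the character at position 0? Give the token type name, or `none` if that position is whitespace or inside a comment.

Answer: STAR

Derivation:
pos=0: emit STAR '*'
pos=2: emit NUM '0' (now at pos=3)
pos=3: enter STRING mode
pos=3: emit STR "hi" (now at pos=7)
pos=7: emit NUM '1' (now at pos=8)
pos=9: enter COMMENT mode (saw '/*')
exit COMMENT mode (now at pos=19)
DONE. 4 tokens: [STAR, NUM, STR, NUM]
Position 0: char is '*' -> STAR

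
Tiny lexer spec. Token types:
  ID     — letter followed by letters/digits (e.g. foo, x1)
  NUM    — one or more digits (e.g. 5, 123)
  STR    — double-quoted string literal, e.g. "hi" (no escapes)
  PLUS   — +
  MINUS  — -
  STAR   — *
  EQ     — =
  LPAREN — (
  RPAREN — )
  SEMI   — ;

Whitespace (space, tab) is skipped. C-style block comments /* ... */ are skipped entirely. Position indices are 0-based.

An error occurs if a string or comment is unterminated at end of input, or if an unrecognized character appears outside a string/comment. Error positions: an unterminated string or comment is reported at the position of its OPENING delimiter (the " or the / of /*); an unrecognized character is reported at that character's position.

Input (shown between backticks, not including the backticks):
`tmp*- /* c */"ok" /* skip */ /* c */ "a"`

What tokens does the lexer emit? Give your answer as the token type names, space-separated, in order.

pos=0: emit ID 'tmp' (now at pos=3)
pos=3: emit STAR '*'
pos=4: emit MINUS '-'
pos=6: enter COMMENT mode (saw '/*')
exit COMMENT mode (now at pos=13)
pos=13: enter STRING mode
pos=13: emit STR "ok" (now at pos=17)
pos=18: enter COMMENT mode (saw '/*')
exit COMMENT mode (now at pos=28)
pos=29: enter COMMENT mode (saw '/*')
exit COMMENT mode (now at pos=36)
pos=37: enter STRING mode
pos=37: emit STR "a" (now at pos=40)
DONE. 5 tokens: [ID, STAR, MINUS, STR, STR]

Answer: ID STAR MINUS STR STR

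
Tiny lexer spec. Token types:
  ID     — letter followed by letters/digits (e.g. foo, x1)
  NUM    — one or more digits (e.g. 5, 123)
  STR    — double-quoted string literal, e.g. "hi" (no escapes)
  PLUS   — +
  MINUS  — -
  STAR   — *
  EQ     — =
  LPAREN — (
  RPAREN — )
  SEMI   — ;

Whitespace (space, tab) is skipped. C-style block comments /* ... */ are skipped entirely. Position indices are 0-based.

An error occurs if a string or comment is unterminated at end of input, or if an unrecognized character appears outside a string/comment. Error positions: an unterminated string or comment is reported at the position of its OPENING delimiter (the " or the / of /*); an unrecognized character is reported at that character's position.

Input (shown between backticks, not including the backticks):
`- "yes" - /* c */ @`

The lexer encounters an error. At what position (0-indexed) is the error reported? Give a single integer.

pos=0: emit MINUS '-'
pos=2: enter STRING mode
pos=2: emit STR "yes" (now at pos=7)
pos=8: emit MINUS '-'
pos=10: enter COMMENT mode (saw '/*')
exit COMMENT mode (now at pos=17)
pos=18: ERROR — unrecognized char '@'

Answer: 18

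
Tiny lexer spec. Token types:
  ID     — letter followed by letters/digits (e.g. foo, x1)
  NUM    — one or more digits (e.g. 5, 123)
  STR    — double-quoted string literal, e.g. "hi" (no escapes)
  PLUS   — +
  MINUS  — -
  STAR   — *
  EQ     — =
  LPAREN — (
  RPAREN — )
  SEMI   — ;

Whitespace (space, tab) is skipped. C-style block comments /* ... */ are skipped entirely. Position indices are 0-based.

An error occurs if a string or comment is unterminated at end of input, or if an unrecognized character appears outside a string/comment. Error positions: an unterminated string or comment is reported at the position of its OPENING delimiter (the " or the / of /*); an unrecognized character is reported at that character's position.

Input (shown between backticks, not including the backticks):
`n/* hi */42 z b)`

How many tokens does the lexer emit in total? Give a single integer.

pos=0: emit ID 'n' (now at pos=1)
pos=1: enter COMMENT mode (saw '/*')
exit COMMENT mode (now at pos=9)
pos=9: emit NUM '42' (now at pos=11)
pos=12: emit ID 'z' (now at pos=13)
pos=14: emit ID 'b' (now at pos=15)
pos=15: emit RPAREN ')'
DONE. 5 tokens: [ID, NUM, ID, ID, RPAREN]

Answer: 5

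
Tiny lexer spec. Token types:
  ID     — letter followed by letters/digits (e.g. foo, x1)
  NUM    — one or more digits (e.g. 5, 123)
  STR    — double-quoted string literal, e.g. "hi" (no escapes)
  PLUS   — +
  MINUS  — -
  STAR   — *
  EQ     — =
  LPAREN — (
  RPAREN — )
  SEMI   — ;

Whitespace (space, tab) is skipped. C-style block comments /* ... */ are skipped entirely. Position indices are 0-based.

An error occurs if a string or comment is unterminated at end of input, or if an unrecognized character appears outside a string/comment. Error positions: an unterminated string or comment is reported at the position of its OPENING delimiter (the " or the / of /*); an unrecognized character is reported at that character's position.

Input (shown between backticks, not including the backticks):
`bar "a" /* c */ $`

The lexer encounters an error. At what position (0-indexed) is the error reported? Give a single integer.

Answer: 16

Derivation:
pos=0: emit ID 'bar' (now at pos=3)
pos=4: enter STRING mode
pos=4: emit STR "a" (now at pos=7)
pos=8: enter COMMENT mode (saw '/*')
exit COMMENT mode (now at pos=15)
pos=16: ERROR — unrecognized char '$'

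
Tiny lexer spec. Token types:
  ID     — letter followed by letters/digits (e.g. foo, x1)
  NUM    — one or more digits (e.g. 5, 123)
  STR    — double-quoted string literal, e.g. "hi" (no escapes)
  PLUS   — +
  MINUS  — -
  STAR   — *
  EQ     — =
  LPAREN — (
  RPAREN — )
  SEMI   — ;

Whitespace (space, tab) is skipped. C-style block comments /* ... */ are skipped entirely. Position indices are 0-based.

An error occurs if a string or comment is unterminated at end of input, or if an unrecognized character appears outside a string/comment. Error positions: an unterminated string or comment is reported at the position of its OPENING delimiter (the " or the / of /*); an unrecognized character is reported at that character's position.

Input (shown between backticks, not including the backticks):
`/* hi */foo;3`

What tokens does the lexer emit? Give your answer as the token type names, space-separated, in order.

Answer: ID SEMI NUM

Derivation:
pos=0: enter COMMENT mode (saw '/*')
exit COMMENT mode (now at pos=8)
pos=8: emit ID 'foo' (now at pos=11)
pos=11: emit SEMI ';'
pos=12: emit NUM '3' (now at pos=13)
DONE. 3 tokens: [ID, SEMI, NUM]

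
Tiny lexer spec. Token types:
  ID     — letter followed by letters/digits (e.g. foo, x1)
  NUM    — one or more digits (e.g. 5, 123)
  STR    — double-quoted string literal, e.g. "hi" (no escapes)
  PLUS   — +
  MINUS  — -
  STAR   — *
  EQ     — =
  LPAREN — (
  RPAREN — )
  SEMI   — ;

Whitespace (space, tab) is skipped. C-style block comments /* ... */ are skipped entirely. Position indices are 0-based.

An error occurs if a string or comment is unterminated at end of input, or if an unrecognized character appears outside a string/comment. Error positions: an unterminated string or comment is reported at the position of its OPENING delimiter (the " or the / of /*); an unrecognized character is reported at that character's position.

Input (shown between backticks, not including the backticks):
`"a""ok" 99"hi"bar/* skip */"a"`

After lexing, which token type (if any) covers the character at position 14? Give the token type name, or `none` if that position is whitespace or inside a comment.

Answer: ID

Derivation:
pos=0: enter STRING mode
pos=0: emit STR "a" (now at pos=3)
pos=3: enter STRING mode
pos=3: emit STR "ok" (now at pos=7)
pos=8: emit NUM '99' (now at pos=10)
pos=10: enter STRING mode
pos=10: emit STR "hi" (now at pos=14)
pos=14: emit ID 'bar' (now at pos=17)
pos=17: enter COMMENT mode (saw '/*')
exit COMMENT mode (now at pos=27)
pos=27: enter STRING mode
pos=27: emit STR "a" (now at pos=30)
DONE. 6 tokens: [STR, STR, NUM, STR, ID, STR]
Position 14: char is 'b' -> ID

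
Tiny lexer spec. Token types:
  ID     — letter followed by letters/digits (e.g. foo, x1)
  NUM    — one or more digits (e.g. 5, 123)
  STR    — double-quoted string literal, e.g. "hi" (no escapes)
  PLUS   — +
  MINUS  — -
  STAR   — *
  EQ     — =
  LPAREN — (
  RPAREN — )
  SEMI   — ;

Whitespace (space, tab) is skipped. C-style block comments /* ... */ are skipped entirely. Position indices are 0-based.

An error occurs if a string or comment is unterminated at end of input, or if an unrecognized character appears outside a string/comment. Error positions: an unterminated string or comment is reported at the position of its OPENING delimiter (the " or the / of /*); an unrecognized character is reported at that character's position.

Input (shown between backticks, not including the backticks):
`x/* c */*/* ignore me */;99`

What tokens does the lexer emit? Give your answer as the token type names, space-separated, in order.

pos=0: emit ID 'x' (now at pos=1)
pos=1: enter COMMENT mode (saw '/*')
exit COMMENT mode (now at pos=8)
pos=8: emit STAR '*'
pos=9: enter COMMENT mode (saw '/*')
exit COMMENT mode (now at pos=24)
pos=24: emit SEMI ';'
pos=25: emit NUM '99' (now at pos=27)
DONE. 4 tokens: [ID, STAR, SEMI, NUM]

Answer: ID STAR SEMI NUM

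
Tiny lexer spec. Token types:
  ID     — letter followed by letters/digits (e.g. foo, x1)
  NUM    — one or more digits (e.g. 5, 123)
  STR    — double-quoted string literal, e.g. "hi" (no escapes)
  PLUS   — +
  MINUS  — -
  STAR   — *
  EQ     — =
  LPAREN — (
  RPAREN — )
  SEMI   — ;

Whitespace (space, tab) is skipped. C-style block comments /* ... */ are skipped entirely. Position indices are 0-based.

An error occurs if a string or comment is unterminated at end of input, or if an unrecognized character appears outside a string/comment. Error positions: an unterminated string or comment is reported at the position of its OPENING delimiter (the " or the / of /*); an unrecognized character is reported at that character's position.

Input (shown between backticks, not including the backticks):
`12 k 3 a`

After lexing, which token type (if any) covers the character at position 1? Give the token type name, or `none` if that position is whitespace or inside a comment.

pos=0: emit NUM '12' (now at pos=2)
pos=3: emit ID 'k' (now at pos=4)
pos=5: emit NUM '3' (now at pos=6)
pos=7: emit ID 'a' (now at pos=8)
DONE. 4 tokens: [NUM, ID, NUM, ID]
Position 1: char is '2' -> NUM

Answer: NUM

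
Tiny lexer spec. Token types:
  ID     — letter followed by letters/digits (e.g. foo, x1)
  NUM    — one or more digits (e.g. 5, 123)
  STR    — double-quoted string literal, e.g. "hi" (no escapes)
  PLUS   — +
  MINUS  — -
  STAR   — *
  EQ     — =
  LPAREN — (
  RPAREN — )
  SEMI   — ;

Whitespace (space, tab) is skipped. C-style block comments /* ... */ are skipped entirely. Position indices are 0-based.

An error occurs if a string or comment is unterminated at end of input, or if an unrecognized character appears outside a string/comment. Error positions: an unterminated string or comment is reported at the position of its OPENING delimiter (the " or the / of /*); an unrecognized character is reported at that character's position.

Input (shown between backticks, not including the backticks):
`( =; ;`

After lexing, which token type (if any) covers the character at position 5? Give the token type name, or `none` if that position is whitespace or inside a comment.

pos=0: emit LPAREN '('
pos=2: emit EQ '='
pos=3: emit SEMI ';'
pos=5: emit SEMI ';'
DONE. 4 tokens: [LPAREN, EQ, SEMI, SEMI]
Position 5: char is ';' -> SEMI

Answer: SEMI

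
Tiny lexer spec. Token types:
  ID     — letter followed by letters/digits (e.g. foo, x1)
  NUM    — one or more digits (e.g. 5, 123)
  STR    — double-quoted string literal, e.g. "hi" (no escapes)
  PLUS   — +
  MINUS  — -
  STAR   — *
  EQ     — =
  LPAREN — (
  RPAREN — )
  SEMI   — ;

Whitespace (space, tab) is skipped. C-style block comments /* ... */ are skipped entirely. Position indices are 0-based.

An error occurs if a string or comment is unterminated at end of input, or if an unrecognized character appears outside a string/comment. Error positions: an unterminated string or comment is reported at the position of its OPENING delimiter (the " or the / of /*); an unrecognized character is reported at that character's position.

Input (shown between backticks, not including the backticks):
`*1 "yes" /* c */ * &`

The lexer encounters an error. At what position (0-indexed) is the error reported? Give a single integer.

pos=0: emit STAR '*'
pos=1: emit NUM '1' (now at pos=2)
pos=3: enter STRING mode
pos=3: emit STR "yes" (now at pos=8)
pos=9: enter COMMENT mode (saw '/*')
exit COMMENT mode (now at pos=16)
pos=17: emit STAR '*'
pos=19: ERROR — unrecognized char '&'

Answer: 19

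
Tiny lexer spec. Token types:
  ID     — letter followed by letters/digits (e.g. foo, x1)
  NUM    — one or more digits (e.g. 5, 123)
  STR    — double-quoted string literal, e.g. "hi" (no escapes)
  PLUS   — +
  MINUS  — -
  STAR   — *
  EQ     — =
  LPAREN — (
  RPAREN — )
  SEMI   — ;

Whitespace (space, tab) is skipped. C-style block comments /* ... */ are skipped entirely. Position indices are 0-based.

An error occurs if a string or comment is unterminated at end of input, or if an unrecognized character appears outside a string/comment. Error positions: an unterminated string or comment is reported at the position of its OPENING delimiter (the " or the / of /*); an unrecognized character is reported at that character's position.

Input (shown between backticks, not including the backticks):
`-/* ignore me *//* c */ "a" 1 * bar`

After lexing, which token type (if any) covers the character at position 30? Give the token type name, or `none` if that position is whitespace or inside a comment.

pos=0: emit MINUS '-'
pos=1: enter COMMENT mode (saw '/*')
exit COMMENT mode (now at pos=16)
pos=16: enter COMMENT mode (saw '/*')
exit COMMENT mode (now at pos=23)
pos=24: enter STRING mode
pos=24: emit STR "a" (now at pos=27)
pos=28: emit NUM '1' (now at pos=29)
pos=30: emit STAR '*'
pos=32: emit ID 'bar' (now at pos=35)
DONE. 5 tokens: [MINUS, STR, NUM, STAR, ID]
Position 30: char is '*' -> STAR

Answer: STAR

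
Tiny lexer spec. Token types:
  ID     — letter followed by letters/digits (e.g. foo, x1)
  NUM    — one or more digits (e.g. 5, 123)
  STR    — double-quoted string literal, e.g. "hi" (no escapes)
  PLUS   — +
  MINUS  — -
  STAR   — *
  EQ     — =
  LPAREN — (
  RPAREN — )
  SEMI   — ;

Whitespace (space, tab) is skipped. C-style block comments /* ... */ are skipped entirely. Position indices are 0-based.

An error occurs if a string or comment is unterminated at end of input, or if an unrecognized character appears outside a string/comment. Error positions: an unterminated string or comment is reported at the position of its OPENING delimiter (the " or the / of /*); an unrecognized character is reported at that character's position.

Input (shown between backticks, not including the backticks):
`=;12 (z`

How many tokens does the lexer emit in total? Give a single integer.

pos=0: emit EQ '='
pos=1: emit SEMI ';'
pos=2: emit NUM '12' (now at pos=4)
pos=5: emit LPAREN '('
pos=6: emit ID 'z' (now at pos=7)
DONE. 5 tokens: [EQ, SEMI, NUM, LPAREN, ID]

Answer: 5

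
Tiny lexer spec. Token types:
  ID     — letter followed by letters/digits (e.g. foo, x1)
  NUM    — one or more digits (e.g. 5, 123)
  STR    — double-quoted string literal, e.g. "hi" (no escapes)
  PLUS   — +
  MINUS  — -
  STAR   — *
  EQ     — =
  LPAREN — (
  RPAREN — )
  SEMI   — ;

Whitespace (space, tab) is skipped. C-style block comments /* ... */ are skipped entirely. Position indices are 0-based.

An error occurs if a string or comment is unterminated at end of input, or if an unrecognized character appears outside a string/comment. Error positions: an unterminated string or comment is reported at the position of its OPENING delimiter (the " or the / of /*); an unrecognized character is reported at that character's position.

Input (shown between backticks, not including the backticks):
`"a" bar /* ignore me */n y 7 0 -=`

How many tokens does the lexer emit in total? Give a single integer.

pos=0: enter STRING mode
pos=0: emit STR "a" (now at pos=3)
pos=4: emit ID 'bar' (now at pos=7)
pos=8: enter COMMENT mode (saw '/*')
exit COMMENT mode (now at pos=23)
pos=23: emit ID 'n' (now at pos=24)
pos=25: emit ID 'y' (now at pos=26)
pos=27: emit NUM '7' (now at pos=28)
pos=29: emit NUM '0' (now at pos=30)
pos=31: emit MINUS '-'
pos=32: emit EQ '='
DONE. 8 tokens: [STR, ID, ID, ID, NUM, NUM, MINUS, EQ]

Answer: 8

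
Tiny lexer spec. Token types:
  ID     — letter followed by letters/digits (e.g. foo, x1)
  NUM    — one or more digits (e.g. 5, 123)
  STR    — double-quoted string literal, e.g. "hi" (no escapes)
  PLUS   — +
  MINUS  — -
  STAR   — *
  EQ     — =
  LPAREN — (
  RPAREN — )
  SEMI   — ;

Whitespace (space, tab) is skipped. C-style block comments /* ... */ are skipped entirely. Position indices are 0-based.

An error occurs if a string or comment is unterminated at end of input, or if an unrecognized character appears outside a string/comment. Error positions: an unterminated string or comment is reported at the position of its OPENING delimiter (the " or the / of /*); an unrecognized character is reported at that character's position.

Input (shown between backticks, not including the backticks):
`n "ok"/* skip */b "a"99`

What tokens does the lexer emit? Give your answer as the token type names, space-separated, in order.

pos=0: emit ID 'n' (now at pos=1)
pos=2: enter STRING mode
pos=2: emit STR "ok" (now at pos=6)
pos=6: enter COMMENT mode (saw '/*')
exit COMMENT mode (now at pos=16)
pos=16: emit ID 'b' (now at pos=17)
pos=18: enter STRING mode
pos=18: emit STR "a" (now at pos=21)
pos=21: emit NUM '99' (now at pos=23)
DONE. 5 tokens: [ID, STR, ID, STR, NUM]

Answer: ID STR ID STR NUM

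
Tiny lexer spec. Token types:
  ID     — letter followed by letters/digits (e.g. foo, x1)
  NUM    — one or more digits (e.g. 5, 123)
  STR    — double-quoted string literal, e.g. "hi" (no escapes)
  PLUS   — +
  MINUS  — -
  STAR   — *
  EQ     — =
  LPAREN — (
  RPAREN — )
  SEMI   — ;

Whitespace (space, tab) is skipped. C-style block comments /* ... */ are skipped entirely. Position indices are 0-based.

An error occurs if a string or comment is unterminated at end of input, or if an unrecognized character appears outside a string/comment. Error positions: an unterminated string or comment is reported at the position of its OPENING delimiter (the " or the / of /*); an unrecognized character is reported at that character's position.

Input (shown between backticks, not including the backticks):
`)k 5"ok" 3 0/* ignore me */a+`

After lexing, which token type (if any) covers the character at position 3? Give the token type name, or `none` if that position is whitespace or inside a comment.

Answer: NUM

Derivation:
pos=0: emit RPAREN ')'
pos=1: emit ID 'k' (now at pos=2)
pos=3: emit NUM '5' (now at pos=4)
pos=4: enter STRING mode
pos=4: emit STR "ok" (now at pos=8)
pos=9: emit NUM '3' (now at pos=10)
pos=11: emit NUM '0' (now at pos=12)
pos=12: enter COMMENT mode (saw '/*')
exit COMMENT mode (now at pos=27)
pos=27: emit ID 'a' (now at pos=28)
pos=28: emit PLUS '+'
DONE. 8 tokens: [RPAREN, ID, NUM, STR, NUM, NUM, ID, PLUS]
Position 3: char is '5' -> NUM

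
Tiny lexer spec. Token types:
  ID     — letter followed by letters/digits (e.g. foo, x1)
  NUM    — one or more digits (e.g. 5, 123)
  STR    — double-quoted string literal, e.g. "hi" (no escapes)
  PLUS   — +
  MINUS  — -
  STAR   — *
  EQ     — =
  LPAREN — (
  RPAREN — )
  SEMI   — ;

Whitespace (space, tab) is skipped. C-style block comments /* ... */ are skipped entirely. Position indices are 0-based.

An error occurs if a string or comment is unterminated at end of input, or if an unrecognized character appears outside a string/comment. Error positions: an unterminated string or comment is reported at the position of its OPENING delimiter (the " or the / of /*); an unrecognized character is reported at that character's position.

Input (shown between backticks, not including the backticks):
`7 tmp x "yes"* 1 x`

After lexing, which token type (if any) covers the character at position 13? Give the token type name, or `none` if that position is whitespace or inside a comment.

pos=0: emit NUM '7' (now at pos=1)
pos=2: emit ID 'tmp' (now at pos=5)
pos=6: emit ID 'x' (now at pos=7)
pos=8: enter STRING mode
pos=8: emit STR "yes" (now at pos=13)
pos=13: emit STAR '*'
pos=15: emit NUM '1' (now at pos=16)
pos=17: emit ID 'x' (now at pos=18)
DONE. 7 tokens: [NUM, ID, ID, STR, STAR, NUM, ID]
Position 13: char is '*' -> STAR

Answer: STAR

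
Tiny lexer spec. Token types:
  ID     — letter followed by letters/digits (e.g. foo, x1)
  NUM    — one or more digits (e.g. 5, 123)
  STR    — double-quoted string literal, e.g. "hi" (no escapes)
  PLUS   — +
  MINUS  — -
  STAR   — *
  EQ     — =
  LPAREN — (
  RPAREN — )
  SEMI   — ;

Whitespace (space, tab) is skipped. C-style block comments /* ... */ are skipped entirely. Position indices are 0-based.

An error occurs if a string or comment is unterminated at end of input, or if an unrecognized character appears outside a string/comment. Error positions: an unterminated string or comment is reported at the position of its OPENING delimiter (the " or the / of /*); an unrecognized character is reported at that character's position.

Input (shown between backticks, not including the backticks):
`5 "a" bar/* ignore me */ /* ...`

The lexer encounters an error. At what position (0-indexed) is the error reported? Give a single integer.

Answer: 25

Derivation:
pos=0: emit NUM '5' (now at pos=1)
pos=2: enter STRING mode
pos=2: emit STR "a" (now at pos=5)
pos=6: emit ID 'bar' (now at pos=9)
pos=9: enter COMMENT mode (saw '/*')
exit COMMENT mode (now at pos=24)
pos=25: enter COMMENT mode (saw '/*')
pos=25: ERROR — unterminated comment (reached EOF)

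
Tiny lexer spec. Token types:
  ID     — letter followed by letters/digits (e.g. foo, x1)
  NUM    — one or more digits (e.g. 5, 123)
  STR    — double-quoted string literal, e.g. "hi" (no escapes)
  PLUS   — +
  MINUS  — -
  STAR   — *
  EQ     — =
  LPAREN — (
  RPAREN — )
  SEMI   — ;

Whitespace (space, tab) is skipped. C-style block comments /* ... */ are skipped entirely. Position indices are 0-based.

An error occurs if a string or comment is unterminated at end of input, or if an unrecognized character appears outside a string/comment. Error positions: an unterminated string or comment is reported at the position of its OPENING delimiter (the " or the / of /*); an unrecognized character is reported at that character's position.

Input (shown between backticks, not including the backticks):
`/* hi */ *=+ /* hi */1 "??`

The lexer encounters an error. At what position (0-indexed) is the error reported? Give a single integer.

Answer: 23

Derivation:
pos=0: enter COMMENT mode (saw '/*')
exit COMMENT mode (now at pos=8)
pos=9: emit STAR '*'
pos=10: emit EQ '='
pos=11: emit PLUS '+'
pos=13: enter COMMENT mode (saw '/*')
exit COMMENT mode (now at pos=21)
pos=21: emit NUM '1' (now at pos=22)
pos=23: enter STRING mode
pos=23: ERROR — unterminated string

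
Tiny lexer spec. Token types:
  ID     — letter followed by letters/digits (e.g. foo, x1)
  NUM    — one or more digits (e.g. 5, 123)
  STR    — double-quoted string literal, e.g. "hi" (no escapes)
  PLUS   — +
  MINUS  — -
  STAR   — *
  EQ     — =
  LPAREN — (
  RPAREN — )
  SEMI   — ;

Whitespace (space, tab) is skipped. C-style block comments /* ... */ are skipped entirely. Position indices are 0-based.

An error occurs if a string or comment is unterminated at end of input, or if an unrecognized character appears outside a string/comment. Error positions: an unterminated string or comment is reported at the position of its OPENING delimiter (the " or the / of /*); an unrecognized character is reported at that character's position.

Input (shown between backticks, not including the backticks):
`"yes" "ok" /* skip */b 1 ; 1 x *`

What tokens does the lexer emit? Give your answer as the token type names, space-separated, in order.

Answer: STR STR ID NUM SEMI NUM ID STAR

Derivation:
pos=0: enter STRING mode
pos=0: emit STR "yes" (now at pos=5)
pos=6: enter STRING mode
pos=6: emit STR "ok" (now at pos=10)
pos=11: enter COMMENT mode (saw '/*')
exit COMMENT mode (now at pos=21)
pos=21: emit ID 'b' (now at pos=22)
pos=23: emit NUM '1' (now at pos=24)
pos=25: emit SEMI ';'
pos=27: emit NUM '1' (now at pos=28)
pos=29: emit ID 'x' (now at pos=30)
pos=31: emit STAR '*'
DONE. 8 tokens: [STR, STR, ID, NUM, SEMI, NUM, ID, STAR]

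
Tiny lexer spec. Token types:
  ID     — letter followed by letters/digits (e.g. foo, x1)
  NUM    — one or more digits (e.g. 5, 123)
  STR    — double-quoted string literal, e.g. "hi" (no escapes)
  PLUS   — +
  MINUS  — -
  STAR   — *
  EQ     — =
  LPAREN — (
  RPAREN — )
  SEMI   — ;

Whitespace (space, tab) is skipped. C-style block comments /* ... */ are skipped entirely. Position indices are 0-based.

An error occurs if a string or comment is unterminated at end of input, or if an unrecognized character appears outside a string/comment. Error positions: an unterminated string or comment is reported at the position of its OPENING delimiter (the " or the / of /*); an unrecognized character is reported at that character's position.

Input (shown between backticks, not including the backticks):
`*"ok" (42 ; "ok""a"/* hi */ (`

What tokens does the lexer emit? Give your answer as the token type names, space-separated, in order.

Answer: STAR STR LPAREN NUM SEMI STR STR LPAREN

Derivation:
pos=0: emit STAR '*'
pos=1: enter STRING mode
pos=1: emit STR "ok" (now at pos=5)
pos=6: emit LPAREN '('
pos=7: emit NUM '42' (now at pos=9)
pos=10: emit SEMI ';'
pos=12: enter STRING mode
pos=12: emit STR "ok" (now at pos=16)
pos=16: enter STRING mode
pos=16: emit STR "a" (now at pos=19)
pos=19: enter COMMENT mode (saw '/*')
exit COMMENT mode (now at pos=27)
pos=28: emit LPAREN '('
DONE. 8 tokens: [STAR, STR, LPAREN, NUM, SEMI, STR, STR, LPAREN]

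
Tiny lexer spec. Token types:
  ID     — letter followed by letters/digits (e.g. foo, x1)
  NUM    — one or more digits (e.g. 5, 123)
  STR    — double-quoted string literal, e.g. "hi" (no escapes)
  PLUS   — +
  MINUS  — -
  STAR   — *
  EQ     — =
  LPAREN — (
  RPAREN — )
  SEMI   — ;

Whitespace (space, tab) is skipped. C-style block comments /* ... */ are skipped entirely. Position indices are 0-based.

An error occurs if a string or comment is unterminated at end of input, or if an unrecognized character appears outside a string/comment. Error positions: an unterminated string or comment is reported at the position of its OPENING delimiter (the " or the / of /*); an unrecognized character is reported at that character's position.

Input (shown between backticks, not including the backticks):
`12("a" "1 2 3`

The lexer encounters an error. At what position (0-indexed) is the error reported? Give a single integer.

Answer: 7

Derivation:
pos=0: emit NUM '12' (now at pos=2)
pos=2: emit LPAREN '('
pos=3: enter STRING mode
pos=3: emit STR "a" (now at pos=6)
pos=7: enter STRING mode
pos=7: ERROR — unterminated string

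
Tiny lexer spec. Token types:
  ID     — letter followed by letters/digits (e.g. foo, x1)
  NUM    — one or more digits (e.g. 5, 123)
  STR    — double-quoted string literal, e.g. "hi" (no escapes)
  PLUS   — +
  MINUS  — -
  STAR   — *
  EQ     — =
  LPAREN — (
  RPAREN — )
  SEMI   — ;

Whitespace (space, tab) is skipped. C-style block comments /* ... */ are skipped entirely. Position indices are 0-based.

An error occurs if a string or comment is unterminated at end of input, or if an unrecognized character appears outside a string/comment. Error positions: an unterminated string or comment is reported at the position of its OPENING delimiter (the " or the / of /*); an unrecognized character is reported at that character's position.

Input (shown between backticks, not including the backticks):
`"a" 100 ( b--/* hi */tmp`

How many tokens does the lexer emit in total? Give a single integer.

Answer: 7

Derivation:
pos=0: enter STRING mode
pos=0: emit STR "a" (now at pos=3)
pos=4: emit NUM '100' (now at pos=7)
pos=8: emit LPAREN '('
pos=10: emit ID 'b' (now at pos=11)
pos=11: emit MINUS '-'
pos=12: emit MINUS '-'
pos=13: enter COMMENT mode (saw '/*')
exit COMMENT mode (now at pos=21)
pos=21: emit ID 'tmp' (now at pos=24)
DONE. 7 tokens: [STR, NUM, LPAREN, ID, MINUS, MINUS, ID]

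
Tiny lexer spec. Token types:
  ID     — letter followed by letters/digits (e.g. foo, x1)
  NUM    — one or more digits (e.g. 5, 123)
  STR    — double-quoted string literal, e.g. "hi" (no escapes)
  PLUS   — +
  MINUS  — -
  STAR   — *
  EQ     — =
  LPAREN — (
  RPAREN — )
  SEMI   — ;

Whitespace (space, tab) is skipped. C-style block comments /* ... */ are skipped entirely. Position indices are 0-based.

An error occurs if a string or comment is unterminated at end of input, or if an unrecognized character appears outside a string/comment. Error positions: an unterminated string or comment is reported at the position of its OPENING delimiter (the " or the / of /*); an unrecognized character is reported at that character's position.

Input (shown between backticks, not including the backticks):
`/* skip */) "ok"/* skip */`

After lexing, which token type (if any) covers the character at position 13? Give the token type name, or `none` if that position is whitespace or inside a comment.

pos=0: enter COMMENT mode (saw '/*')
exit COMMENT mode (now at pos=10)
pos=10: emit RPAREN ')'
pos=12: enter STRING mode
pos=12: emit STR "ok" (now at pos=16)
pos=16: enter COMMENT mode (saw '/*')
exit COMMENT mode (now at pos=26)
DONE. 2 tokens: [RPAREN, STR]
Position 13: char is 'o' -> STR

Answer: STR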